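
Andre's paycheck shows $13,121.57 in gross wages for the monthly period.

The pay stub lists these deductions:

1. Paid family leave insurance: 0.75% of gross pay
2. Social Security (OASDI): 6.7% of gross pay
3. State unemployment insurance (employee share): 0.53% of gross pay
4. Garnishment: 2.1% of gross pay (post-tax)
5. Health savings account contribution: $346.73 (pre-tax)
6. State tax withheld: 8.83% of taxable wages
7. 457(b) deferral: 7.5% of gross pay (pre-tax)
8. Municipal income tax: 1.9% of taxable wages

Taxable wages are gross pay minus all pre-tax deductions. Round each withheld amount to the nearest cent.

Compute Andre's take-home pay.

Health savings account contribution: $346.73
457(b) deferral: $13,121.57 × 0.075 = $984.12
Pre-tax total = $346.73 + $984.12 = $1,330.85
Taxable wages = $13,121.57 − $1,330.85 = $11,790.72
State tax withheld: $11,790.72 × 0.0883 = $1,041.12
Municipal income tax: $11,790.72 × 0.019 = $224.02
State unemployment insurance (employee share): $13,121.57 × 0.0053 = $69.54
Social Security (OASDI): $13,121.57 × 0.067 = $879.15
Paid family leave insurance: $13,121.57 × 0.0075 = $98.41
Garnishment: $13,121.57 × 0.021 = $275.55
Total deductions = $346.73 + $984.12 + $1,041.12 + $224.02 + $69.54 + $879.15 + $98.41 + $275.55 = $3,918.64
Net pay = $13,121.57 − $3,918.64 = $9,202.93

$9,202.93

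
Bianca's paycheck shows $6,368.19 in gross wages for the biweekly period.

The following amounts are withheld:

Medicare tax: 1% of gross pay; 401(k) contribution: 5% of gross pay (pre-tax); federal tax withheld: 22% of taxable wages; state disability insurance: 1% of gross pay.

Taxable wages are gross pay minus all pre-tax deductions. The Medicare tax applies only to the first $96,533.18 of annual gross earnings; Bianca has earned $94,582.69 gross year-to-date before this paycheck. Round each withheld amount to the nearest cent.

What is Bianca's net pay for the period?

$4,635.65

401(k) contribution: $6,368.19 × 0.05 = $318.41
Taxable wages = $6,368.19 − $318.41 = $6,049.78
Federal tax withheld: $6,049.78 × 0.22 = $1,330.95
Medicare tax: only $96,533.18 − $94,582.69 = $1,950.49 of this check is subject → $1,950.49 × 0.01 = $19.50
State disability insurance: $6,368.19 × 0.01 = $63.68
Total deductions = $318.41 + $1,330.95 + $19.50 + $63.68 = $1,732.54
Net pay = $6,368.19 − $1,732.54 = $4,635.65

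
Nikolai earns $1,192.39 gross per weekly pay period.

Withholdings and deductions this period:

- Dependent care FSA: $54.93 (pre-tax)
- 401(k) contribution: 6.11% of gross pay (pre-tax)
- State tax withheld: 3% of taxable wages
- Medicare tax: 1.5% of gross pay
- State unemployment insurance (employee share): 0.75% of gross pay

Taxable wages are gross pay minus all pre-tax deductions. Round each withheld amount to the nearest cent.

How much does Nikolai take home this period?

$1,005.83

Dependent care FSA: $54.93
401(k) contribution: $1,192.39 × 0.0611 = $72.86
Pre-tax total = $54.93 + $72.86 = $127.79
Taxable wages = $1,192.39 − $127.79 = $1,064.60
State tax withheld: $1,064.60 × 0.03 = $31.94
Medicare tax: $1,192.39 × 0.015 = $17.89
State unemployment insurance (employee share): $1,192.39 × 0.0075 = $8.94
Total deductions = $54.93 + $72.86 + $31.94 + $17.89 + $8.94 = $186.56
Net pay = $1,192.39 − $186.56 = $1,005.83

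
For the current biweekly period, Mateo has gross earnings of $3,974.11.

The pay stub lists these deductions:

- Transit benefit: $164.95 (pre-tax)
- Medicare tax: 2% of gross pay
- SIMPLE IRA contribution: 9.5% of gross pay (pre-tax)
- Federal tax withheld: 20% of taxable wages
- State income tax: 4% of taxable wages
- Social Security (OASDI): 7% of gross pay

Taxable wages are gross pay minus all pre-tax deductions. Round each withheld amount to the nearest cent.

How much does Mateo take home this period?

Transit benefit: $164.95
SIMPLE IRA contribution: $3,974.11 × 0.095 = $377.54
Pre-tax total = $164.95 + $377.54 = $542.49
Taxable wages = $3,974.11 − $542.49 = $3,431.62
Federal tax withheld: $3,431.62 × 0.2 = $686.32
State income tax: $3,431.62 × 0.04 = $137.26
Social Security (OASDI): $3,974.11 × 0.07 = $278.19
Medicare tax: $3,974.11 × 0.02 = $79.48
Total deductions = $164.95 + $377.54 + $686.32 + $137.26 + $278.19 + $79.48 = $1,723.74
Net pay = $3,974.11 − $1,723.74 = $2,250.37

$2,250.37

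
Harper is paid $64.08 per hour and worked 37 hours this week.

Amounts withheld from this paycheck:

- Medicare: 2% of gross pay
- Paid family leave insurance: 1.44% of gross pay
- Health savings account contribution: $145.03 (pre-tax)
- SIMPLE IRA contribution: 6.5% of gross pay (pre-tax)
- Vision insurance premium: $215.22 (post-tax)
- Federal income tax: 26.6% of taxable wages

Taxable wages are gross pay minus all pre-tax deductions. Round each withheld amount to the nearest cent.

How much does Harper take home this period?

Gross pay: 37 × $64.08 = $2370.96
SIMPLE IRA contribution: $2370.96 × 0.065 = $154.11
Health savings account contribution: $145.03
Pre-tax total = $154.11 + $145.03 = $299.14
Taxable wages = $2370.96 − $299.14 = $2071.82
Federal income tax: $2071.82 × 0.266 = $551.10
Paid family leave insurance: $2370.96 × 0.0144 = $34.14
Medicare: $2370.96 × 0.02 = $47.42
Vision insurance premium: $215.22
Total deductions = $154.11 + $145.03 + $551.10 + $34.14 + $47.42 + $215.22 = $1147.02
Net pay = $2370.96 − $1147.02 = $1223.94

$1223.94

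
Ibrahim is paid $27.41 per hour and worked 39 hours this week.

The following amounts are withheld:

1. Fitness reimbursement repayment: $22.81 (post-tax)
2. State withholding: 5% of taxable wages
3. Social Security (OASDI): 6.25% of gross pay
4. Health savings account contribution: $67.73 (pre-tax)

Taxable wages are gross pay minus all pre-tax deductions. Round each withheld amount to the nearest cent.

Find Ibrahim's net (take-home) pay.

$861.58

Gross pay: 39 × $27.41 = $1,068.99
Health savings account contribution: $67.73
Taxable wages = $1,068.99 − $67.73 = $1,001.26
State withholding: $1,001.26 × 0.05 = $50.06
Social Security (OASDI): $1,068.99 × 0.0625 = $66.81
Fitness reimbursement repayment: $22.81
Total deductions = $67.73 + $50.06 + $66.81 + $22.81 = $207.41
Net pay = $1,068.99 − $207.41 = $861.58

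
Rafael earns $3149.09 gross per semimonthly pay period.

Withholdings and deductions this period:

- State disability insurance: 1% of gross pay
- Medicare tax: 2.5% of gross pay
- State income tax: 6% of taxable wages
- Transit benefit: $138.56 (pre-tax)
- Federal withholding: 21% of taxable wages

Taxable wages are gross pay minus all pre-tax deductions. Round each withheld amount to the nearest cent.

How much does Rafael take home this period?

$2087.47

Transit benefit: $138.56
Taxable wages = $3149.09 − $138.56 = $3010.53
Federal withholding: $3010.53 × 0.21 = $632.21
State income tax: $3010.53 × 0.06 = $180.63
Medicare tax: $3149.09 × 0.025 = $78.73
State disability insurance: $3149.09 × 0.01 = $31.49
Total deductions = $138.56 + $632.21 + $180.63 + $78.73 + $31.49 = $1061.62
Net pay = $3149.09 − $1061.62 = $2087.47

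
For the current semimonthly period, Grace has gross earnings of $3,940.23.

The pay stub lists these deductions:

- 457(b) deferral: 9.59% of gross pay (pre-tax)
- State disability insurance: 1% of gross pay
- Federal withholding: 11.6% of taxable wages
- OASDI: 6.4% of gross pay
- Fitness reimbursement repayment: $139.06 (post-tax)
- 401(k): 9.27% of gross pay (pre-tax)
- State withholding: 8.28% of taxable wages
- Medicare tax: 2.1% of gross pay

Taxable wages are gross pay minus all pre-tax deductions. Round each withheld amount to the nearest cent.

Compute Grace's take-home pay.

401(k): $3,940.23 × 0.0927 = $365.26
457(b) deferral: $3,940.23 × 0.0959 = $377.87
Pre-tax total = $365.26 + $377.87 = $743.13
Taxable wages = $3,940.23 − $743.13 = $3,197.10
State withholding: $3,197.10 × 0.0828 = $264.72
Federal withholding: $3,197.10 × 0.116 = $370.86
OASDI: $3,940.23 × 0.064 = $252.17
State disability insurance: $3,940.23 × 0.01 = $39.40
Medicare tax: $3,940.23 × 0.021 = $82.74
Fitness reimbursement repayment: $139.06
Total deductions = $365.26 + $377.87 + $264.72 + $370.86 + $252.17 + $39.40 + $82.74 + $139.06 = $1,892.08
Net pay = $3,940.23 − $1,892.08 = $2,048.15

$2,048.15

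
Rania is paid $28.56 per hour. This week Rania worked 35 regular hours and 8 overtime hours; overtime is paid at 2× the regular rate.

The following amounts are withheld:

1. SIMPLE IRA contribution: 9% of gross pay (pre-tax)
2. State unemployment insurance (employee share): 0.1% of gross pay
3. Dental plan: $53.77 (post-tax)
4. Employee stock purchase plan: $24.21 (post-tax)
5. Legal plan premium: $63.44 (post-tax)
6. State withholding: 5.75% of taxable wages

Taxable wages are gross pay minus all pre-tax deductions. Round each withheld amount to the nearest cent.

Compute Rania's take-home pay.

Regular pay: 35 × $28.56 = $999.60
Overtime pay: 8 × $28.56 × 2 = $456.96
Gross pay = $999.60 + $456.96 = $1,456.56
SIMPLE IRA contribution: $1,456.56 × 0.09 = $131.09
Taxable wages = $1,456.56 − $131.09 = $1,325.47
State withholding: $1,325.47 × 0.0575 = $76.21
State unemployment insurance (employee share): $1,456.56 × 0.001 = $1.46
Employee stock purchase plan: $24.21
Legal plan premium: $63.44
Dental plan: $53.77
Total deductions = $131.09 + $76.21 + $1.46 + $24.21 + $63.44 + $53.77 = $350.18
Net pay = $1,456.56 − $350.18 = $1,106.38

$1,106.38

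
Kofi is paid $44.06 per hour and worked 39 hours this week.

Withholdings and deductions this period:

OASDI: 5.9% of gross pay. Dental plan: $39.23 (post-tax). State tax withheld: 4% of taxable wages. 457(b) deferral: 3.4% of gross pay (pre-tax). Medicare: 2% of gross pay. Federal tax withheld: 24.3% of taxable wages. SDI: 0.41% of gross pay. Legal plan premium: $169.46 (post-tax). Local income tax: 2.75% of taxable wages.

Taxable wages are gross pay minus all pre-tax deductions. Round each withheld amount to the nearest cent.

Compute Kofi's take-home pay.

Gross pay: 39 × $44.06 = $1,718.34
457(b) deferral: $1,718.34 × 0.034 = $58.42
Taxable wages = $1,718.34 − $58.42 = $1,659.92
Local income tax: $1,659.92 × 0.0275 = $45.65
Federal tax withheld: $1,659.92 × 0.243 = $403.36
State tax withheld: $1,659.92 × 0.04 = $66.40
SDI: $1,718.34 × 0.0041 = $7.05
Medicare: $1,718.34 × 0.02 = $34.37
OASDI: $1,718.34 × 0.059 = $101.38
Legal plan premium: $169.46
Dental plan: $39.23
Total deductions = $58.42 + $45.65 + $403.36 + $66.40 + $7.05 + $34.37 + $101.38 + $169.46 + $39.23 = $925.32
Net pay = $1,718.34 − $925.32 = $793.02

$793.02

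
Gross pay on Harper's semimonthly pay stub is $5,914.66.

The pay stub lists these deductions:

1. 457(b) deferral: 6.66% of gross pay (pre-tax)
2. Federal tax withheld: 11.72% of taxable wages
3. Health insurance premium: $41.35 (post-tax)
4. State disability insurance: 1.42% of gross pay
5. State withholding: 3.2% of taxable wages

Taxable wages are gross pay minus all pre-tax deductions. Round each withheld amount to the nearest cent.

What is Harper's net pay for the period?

457(b) deferral: $5,914.66 × 0.0666 = $393.92
Taxable wages = $5,914.66 − $393.92 = $5,520.74
Federal tax withheld: $5,520.74 × 0.1172 = $647.03
State withholding: $5,520.74 × 0.032 = $176.66
State disability insurance: $5,914.66 × 0.0142 = $83.99
Health insurance premium: $41.35
Total deductions = $393.92 + $647.03 + $176.66 + $83.99 + $41.35 = $1,342.95
Net pay = $5,914.66 − $1,342.95 = $4,571.71

$4,571.71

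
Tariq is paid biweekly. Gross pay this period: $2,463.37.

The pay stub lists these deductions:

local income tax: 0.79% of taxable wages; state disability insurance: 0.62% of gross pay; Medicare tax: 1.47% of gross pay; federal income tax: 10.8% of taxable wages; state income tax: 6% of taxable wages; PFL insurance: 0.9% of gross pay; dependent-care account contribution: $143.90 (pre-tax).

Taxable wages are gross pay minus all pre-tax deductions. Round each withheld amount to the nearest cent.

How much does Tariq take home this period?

Dependent-care account contribution: $143.90
Taxable wages = $2,463.37 − $143.90 = $2,319.47
Federal income tax: $2,319.47 × 0.108 = $250.50
Local income tax: $2,319.47 × 0.0079 = $18.32
State income tax: $2,319.47 × 0.06 = $139.17
State disability insurance: $2,463.37 × 0.0062 = $15.27
PFL insurance: $2,463.37 × 0.009 = $22.17
Medicare tax: $2,463.37 × 0.0147 = $36.21
Total deductions = $143.90 + $250.50 + $18.32 + $139.17 + $15.27 + $22.17 + $36.21 = $625.54
Net pay = $2,463.37 − $625.54 = $1,837.83

$1,837.83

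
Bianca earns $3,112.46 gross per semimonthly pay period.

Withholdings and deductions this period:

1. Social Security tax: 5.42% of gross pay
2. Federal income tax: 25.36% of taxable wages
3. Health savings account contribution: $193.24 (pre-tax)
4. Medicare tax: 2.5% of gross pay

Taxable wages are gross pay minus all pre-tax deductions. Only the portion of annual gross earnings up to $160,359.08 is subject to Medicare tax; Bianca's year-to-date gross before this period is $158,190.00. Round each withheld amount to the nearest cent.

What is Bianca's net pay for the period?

$1,955.98

Health savings account contribution: $193.24
Taxable wages = $3,112.46 − $193.24 = $2,919.22
Federal income tax: $2,919.22 × 0.2536 = $740.31
Medicare tax: only $160,359.08 − $158,190.00 = $2,169.08 of this check is subject → $2,169.08 × 0.025 = $54.23
Social Security tax: $3,112.46 × 0.0542 = $168.70
Total deductions = $193.24 + $740.31 + $54.23 + $168.70 = $1,156.48
Net pay = $3,112.46 − $1,156.48 = $1,955.98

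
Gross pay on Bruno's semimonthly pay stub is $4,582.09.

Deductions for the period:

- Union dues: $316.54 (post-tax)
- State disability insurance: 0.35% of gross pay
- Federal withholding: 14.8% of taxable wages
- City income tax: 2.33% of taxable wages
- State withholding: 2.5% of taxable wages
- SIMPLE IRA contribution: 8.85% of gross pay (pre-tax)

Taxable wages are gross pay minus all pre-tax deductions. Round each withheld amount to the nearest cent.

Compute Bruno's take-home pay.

$3,024.15

SIMPLE IRA contribution: $4,582.09 × 0.0885 = $405.51
Taxable wages = $4,582.09 − $405.51 = $4,176.58
City income tax: $4,176.58 × 0.0233 = $97.31
State withholding: $4,176.58 × 0.025 = $104.41
Federal withholding: $4,176.58 × 0.148 = $618.13
State disability insurance: $4,582.09 × 0.0035 = $16.04
Union dues: $316.54
Total deductions = $405.51 + $97.31 + $104.41 + $618.13 + $16.04 + $316.54 = $1,557.94
Net pay = $4,582.09 − $1,557.94 = $3,024.15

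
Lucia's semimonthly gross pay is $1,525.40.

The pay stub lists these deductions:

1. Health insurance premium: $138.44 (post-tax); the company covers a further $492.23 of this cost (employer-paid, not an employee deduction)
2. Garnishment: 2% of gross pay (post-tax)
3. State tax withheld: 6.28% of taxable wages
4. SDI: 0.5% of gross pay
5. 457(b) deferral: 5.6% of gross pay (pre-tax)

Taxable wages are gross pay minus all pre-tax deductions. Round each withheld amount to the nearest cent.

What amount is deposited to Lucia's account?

457(b) deferral: $1,525.40 × 0.056 = $85.42
Taxable wages = $1,525.40 − $85.42 = $1,439.98
State tax withheld: $1,439.98 × 0.0628 = $90.43
SDI: $1,525.40 × 0.005 = $7.63
Garnishment: $1,525.40 × 0.02 = $30.51
Health insurance premium: $138.44
(Employer's $492.23 toward health insurance premium is not withheld from the employee.)
Total deductions = $85.42 + $90.43 + $7.63 + $30.51 + $138.44 = $352.43
Net pay = $1,525.40 − $352.43 = $1,172.97

$1,172.97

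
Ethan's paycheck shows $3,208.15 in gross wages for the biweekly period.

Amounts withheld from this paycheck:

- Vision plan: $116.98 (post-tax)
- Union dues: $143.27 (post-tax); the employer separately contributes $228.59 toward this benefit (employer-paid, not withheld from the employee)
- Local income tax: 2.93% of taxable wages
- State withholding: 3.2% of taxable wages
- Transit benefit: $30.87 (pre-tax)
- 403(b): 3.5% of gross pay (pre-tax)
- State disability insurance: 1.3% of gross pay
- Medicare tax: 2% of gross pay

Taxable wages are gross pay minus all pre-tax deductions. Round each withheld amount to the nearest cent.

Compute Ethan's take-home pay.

$2,510.99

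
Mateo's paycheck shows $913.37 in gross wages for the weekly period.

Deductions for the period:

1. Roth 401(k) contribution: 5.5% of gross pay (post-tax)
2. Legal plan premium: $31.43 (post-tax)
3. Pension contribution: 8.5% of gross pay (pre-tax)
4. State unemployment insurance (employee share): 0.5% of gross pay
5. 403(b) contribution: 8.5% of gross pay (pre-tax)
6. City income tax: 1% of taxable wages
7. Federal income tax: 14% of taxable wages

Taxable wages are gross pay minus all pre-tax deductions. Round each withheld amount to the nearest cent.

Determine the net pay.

$558.14

Pension contribution: $913.37 × 0.085 = $77.64
403(b) contribution: $913.37 × 0.085 = $77.64
Pre-tax total = $77.64 + $77.64 = $155.28
Taxable wages = $913.37 − $155.28 = $758.09
Federal income tax: $758.09 × 0.14 = $106.13
City income tax: $758.09 × 0.01 = $7.58
State unemployment insurance (employee share): $913.37 × 0.005 = $4.57
Roth 401(k) contribution: $913.37 × 0.055 = $50.24
Legal plan premium: $31.43
Total deductions = $77.64 + $77.64 + $106.13 + $7.58 + $4.57 + $50.24 + $31.43 = $355.23
Net pay = $913.37 − $355.23 = $558.14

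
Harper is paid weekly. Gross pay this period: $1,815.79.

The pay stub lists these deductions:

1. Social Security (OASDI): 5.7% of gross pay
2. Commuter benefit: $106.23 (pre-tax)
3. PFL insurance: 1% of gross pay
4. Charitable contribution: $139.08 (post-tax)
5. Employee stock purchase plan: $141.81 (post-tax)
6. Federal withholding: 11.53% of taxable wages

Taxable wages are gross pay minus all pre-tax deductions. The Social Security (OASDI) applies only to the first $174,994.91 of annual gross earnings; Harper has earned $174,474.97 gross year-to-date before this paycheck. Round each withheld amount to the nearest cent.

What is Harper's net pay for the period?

Commuter benefit: $106.23
Taxable wages = $1,815.79 − $106.23 = $1,709.56
Federal withholding: $1,709.56 × 0.1153 = $197.11
Social Security (OASDI): only $174,994.91 − $174,474.97 = $519.94 of this check is subject → $519.94 × 0.057 = $29.64
PFL insurance: $1,815.79 × 0.01 = $18.16
Charitable contribution: $139.08
Employee stock purchase plan: $141.81
Total deductions = $106.23 + $197.11 + $29.64 + $18.16 + $139.08 + $141.81 = $632.03
Net pay = $1,815.79 − $632.03 = $1,183.76

$1,183.76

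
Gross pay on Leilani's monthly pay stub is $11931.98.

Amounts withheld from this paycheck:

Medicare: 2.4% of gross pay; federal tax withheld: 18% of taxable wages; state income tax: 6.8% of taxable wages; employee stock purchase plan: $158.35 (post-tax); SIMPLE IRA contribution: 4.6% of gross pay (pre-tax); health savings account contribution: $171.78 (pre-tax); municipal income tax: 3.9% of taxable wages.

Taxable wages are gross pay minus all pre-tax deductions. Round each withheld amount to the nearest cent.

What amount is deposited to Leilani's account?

$7548.96

SIMPLE IRA contribution: $11931.98 × 0.046 = $548.87
Health savings account contribution: $171.78
Pre-tax total = $548.87 + $171.78 = $720.65
Taxable wages = $11931.98 − $720.65 = $11211.33
State income tax: $11211.33 × 0.068 = $762.37
Municipal income tax: $11211.33 × 0.039 = $437.24
Federal tax withheld: $11211.33 × 0.18 = $2018.04
Medicare: $11931.98 × 0.024 = $286.37
Employee stock purchase plan: $158.35
Total deductions = $548.87 + $171.78 + $762.37 + $437.24 + $2018.04 + $286.37 + $158.35 = $4383.02
Net pay = $11931.98 − $4383.02 = $7548.96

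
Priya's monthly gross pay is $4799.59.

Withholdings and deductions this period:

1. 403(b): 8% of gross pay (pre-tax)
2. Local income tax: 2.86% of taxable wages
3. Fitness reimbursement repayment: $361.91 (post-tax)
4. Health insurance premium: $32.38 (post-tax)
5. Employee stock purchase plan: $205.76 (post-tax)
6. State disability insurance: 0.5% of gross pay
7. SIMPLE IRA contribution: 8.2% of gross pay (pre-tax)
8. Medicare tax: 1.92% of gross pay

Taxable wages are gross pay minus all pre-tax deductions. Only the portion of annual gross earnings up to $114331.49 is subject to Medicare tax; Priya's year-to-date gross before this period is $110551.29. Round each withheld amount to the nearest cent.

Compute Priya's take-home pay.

SIMPLE IRA contribution: $4799.59 × 0.082 = $393.57
403(b): $4799.59 × 0.08 = $383.97
Pre-tax total = $393.57 + $383.97 = $777.54
Taxable wages = $4799.59 − $777.54 = $4022.05
Local income tax: $4022.05 × 0.0286 = $115.03
Medicare tax: only $114331.49 − $110551.29 = $3780.20 of this check is subject → $3780.20 × 0.0192 = $72.58
State disability insurance: $4799.59 × 0.005 = $24.00
Employee stock purchase plan: $205.76
Health insurance premium: $32.38
Fitness reimbursement repayment: $361.91
Total deductions = $393.57 + $383.97 + $115.03 + $72.58 + $24.00 + $205.76 + $32.38 + $361.91 = $1589.20
Net pay = $4799.59 − $1589.20 = $3210.39

$3210.39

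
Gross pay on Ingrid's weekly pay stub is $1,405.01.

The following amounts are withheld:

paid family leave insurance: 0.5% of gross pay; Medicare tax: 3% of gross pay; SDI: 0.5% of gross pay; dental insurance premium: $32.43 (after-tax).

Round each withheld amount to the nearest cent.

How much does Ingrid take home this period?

$1,316.37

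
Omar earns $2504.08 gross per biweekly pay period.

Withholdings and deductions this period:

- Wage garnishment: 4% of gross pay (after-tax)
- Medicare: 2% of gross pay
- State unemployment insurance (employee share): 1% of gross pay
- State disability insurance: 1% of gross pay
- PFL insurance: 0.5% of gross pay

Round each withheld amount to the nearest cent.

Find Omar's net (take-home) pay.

State disability insurance: $2504.08 × 0.01 = $25.04
State unemployment insurance (employee share): $2504.08 × 0.01 = $25.04
PFL insurance: $2504.08 × 0.005 = $12.52
Medicare: $2504.08 × 0.02 = $50.08
Wage garnishment: $2504.08 × 0.04 = $100.16
Total deductions = $25.04 + $25.04 + $12.52 + $50.08 + $100.16 = $212.84
Net pay = $2504.08 − $212.84 = $2291.24

$2291.24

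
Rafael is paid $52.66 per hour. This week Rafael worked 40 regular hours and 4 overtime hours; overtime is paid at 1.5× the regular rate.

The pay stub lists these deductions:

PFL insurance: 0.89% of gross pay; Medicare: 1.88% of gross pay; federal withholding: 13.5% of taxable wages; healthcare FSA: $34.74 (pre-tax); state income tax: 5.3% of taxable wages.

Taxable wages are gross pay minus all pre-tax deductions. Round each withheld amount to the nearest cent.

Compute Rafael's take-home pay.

$1,871.65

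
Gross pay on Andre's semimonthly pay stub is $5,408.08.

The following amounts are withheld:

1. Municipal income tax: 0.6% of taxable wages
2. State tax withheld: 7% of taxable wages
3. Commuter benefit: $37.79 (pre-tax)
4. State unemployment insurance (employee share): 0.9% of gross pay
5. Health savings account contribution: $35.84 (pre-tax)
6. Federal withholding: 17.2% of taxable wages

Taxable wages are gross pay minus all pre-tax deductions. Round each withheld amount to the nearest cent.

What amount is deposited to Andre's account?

$3,962.83

Health savings account contribution: $35.84
Commuter benefit: $37.79
Pre-tax total = $35.84 + $37.79 = $73.63
Taxable wages = $5,408.08 − $73.63 = $5,334.45
Federal withholding: $5,334.45 × 0.172 = $917.53
Municipal income tax: $5,334.45 × 0.006 = $32.01
State tax withheld: $5,334.45 × 0.07 = $373.41
State unemployment insurance (employee share): $5,408.08 × 0.009 = $48.67
Total deductions = $35.84 + $37.79 + $917.53 + $32.01 + $373.41 + $48.67 = $1,445.25
Net pay = $5,408.08 − $1,445.25 = $3,962.83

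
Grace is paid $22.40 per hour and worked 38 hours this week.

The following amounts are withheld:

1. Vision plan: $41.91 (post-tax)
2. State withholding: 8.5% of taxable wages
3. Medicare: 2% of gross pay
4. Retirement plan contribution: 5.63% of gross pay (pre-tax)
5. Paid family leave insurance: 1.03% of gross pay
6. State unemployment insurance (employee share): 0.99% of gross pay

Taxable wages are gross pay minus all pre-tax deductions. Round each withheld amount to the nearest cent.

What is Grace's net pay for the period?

$658.87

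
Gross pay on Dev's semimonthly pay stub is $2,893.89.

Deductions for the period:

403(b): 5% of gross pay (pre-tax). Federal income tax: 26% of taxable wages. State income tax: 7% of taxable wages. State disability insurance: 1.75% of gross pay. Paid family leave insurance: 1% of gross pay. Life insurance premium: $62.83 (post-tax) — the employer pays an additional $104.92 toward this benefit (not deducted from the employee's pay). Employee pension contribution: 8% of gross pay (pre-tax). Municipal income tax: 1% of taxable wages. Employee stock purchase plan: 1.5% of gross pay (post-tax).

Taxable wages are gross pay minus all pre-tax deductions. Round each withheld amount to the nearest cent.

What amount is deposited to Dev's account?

403(b): $2,893.89 × 0.05 = $144.69
Employee pension contribution: $2,893.89 × 0.08 = $231.51
Pre-tax total = $144.69 + $231.51 = $376.20
Taxable wages = $2,893.89 − $376.20 = $2,517.69
Municipal income tax: $2,517.69 × 0.01 = $25.18
State income tax: $2,517.69 × 0.07 = $176.24
Federal income tax: $2,517.69 × 0.26 = $654.60
State disability insurance: $2,893.89 × 0.0175 = $50.64
Paid family leave insurance: $2,893.89 × 0.01 = $28.94
Life insurance premium: $62.83
Employee stock purchase plan: $2,893.89 × 0.015 = $43.41
(Employer's $104.92 toward life insurance premium is not withheld from the employee.)
Total deductions = $144.69 + $231.51 + $25.18 + $176.24 + $654.60 + $50.64 + $28.94 + $62.83 + $43.41 = $1,418.04
Net pay = $2,893.89 − $1,418.04 = $1,475.85

$1,475.85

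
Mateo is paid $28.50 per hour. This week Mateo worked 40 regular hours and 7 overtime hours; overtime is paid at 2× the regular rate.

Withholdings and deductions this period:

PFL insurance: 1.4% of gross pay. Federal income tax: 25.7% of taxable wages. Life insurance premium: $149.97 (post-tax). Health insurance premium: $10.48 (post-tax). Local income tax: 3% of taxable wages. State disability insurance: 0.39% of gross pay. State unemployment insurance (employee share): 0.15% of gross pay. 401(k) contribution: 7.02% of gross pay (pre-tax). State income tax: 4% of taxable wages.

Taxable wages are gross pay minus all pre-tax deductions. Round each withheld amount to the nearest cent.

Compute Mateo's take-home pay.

Regular pay: 40 × $28.50 = $1140.00
Overtime pay: 7 × $28.50 × 2 = $399.00
Gross pay = $1140.00 + $399.00 = $1539.00
401(k) contribution: $1539.00 × 0.0702 = $108.04
Taxable wages = $1539.00 − $108.04 = $1430.96
Local income tax: $1430.96 × 0.03 = $42.93
Federal income tax: $1430.96 × 0.257 = $367.76
State income tax: $1430.96 × 0.04 = $57.24
PFL insurance: $1539.00 × 0.014 = $21.55
State unemployment insurance (employee share): $1539.00 × 0.0015 = $2.31
State disability insurance: $1539.00 × 0.0039 = $6.00
Health insurance premium: $10.48
Life insurance premium: $149.97
Total deductions = $108.04 + $42.93 + $367.76 + $57.24 + $21.55 + $2.31 + $6.00 + $10.48 + $149.97 = $766.28
Net pay = $1539.00 − $766.28 = $772.72

$772.72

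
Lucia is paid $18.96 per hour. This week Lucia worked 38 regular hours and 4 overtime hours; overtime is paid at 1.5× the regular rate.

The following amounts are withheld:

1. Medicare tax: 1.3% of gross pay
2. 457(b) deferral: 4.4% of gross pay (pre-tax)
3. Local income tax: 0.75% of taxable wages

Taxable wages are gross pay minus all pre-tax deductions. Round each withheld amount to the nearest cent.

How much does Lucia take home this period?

$780.70

Regular pay: 38 × $18.96 = $720.48
Overtime pay: 4 × $18.96 × 1.5 = $113.76
Gross pay = $720.48 + $113.76 = $834.24
457(b) deferral: $834.24 × 0.044 = $36.71
Taxable wages = $834.24 − $36.71 = $797.53
Local income tax: $797.53 × 0.0075 = $5.98
Medicare tax: $834.24 × 0.013 = $10.85
Total deductions = $36.71 + $5.98 + $10.85 = $53.54
Net pay = $834.24 − $53.54 = $780.70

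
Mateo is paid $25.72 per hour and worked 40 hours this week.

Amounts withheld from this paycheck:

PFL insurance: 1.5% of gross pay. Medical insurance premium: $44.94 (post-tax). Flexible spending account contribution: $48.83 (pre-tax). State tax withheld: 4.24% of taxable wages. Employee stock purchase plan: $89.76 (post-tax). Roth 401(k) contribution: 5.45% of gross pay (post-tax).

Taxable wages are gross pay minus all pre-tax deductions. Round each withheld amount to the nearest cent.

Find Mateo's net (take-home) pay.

Gross pay: 40 × $25.72 = $1,028.80
Flexible spending account contribution: $48.83
Taxable wages = $1,028.80 − $48.83 = $979.97
State tax withheld: $979.97 × 0.0424 = $41.55
PFL insurance: $1,028.80 × 0.015 = $15.43
Medical insurance premium: $44.94
Roth 401(k) contribution: $1,028.80 × 0.0545 = $56.07
Employee stock purchase plan: $89.76
Total deductions = $48.83 + $41.55 + $15.43 + $44.94 + $56.07 + $89.76 = $296.58
Net pay = $1,028.80 − $296.58 = $732.22

$732.22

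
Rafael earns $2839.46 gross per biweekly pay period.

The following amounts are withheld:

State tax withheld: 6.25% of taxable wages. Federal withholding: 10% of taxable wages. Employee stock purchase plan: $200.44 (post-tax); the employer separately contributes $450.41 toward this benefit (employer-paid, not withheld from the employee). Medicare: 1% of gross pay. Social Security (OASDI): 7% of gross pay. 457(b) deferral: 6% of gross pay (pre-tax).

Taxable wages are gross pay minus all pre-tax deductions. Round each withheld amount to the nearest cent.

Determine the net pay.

$1807.77

457(b) deferral: $2839.46 × 0.06 = $170.37
Taxable wages = $2839.46 − $170.37 = $2669.09
State tax withheld: $2669.09 × 0.0625 = $166.82
Federal withholding: $2669.09 × 0.1 = $266.91
Social Security (OASDI): $2839.46 × 0.07 = $198.76
Medicare: $2839.46 × 0.01 = $28.39
Employee stock purchase plan: $200.44
(Employer's $450.41 toward employee stock purchase plan is not withheld from the employee.)
Total deductions = $170.37 + $166.82 + $266.91 + $198.76 + $28.39 + $200.44 = $1031.69
Net pay = $2839.46 − $1031.69 = $1807.77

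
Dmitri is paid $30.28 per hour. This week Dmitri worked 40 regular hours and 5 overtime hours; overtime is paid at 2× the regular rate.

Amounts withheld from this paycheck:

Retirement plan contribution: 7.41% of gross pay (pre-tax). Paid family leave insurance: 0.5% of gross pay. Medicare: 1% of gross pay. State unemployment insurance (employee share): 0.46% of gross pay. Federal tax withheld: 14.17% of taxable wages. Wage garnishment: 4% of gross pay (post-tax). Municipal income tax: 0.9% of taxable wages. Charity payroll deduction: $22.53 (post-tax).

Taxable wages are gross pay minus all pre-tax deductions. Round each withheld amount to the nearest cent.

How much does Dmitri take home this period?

Regular pay: 40 × $30.28 = $1,211.20
Overtime pay: 5 × $30.28 × 2 = $302.80
Gross pay = $1,211.20 + $302.80 = $1,514.00
Retirement plan contribution: $1,514.00 × 0.0741 = $112.19
Taxable wages = $1,514.00 − $112.19 = $1,401.81
Municipal income tax: $1,401.81 × 0.009 = $12.62
Federal tax withheld: $1,401.81 × 0.1417 = $198.64
Paid family leave insurance: $1,514.00 × 0.005 = $7.57
State unemployment insurance (employee share): $1,514.00 × 0.0046 = $6.96
Medicare: $1,514.00 × 0.01 = $15.14
Wage garnishment: $1,514.00 × 0.04 = $60.56
Charity payroll deduction: $22.53
Total deductions = $112.19 + $12.62 + $198.64 + $7.57 + $6.96 + $15.14 + $60.56 + $22.53 = $436.21
Net pay = $1,514.00 − $436.21 = $1,077.79

$1,077.79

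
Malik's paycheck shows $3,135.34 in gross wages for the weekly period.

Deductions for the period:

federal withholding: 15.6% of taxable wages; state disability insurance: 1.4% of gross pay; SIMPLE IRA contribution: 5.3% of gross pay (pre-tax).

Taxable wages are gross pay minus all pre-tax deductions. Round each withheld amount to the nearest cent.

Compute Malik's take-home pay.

SIMPLE IRA contribution: $3,135.34 × 0.053 = $166.17
Taxable wages = $3,135.34 − $166.17 = $2,969.17
Federal withholding: $2,969.17 × 0.156 = $463.19
State disability insurance: $3,135.34 × 0.014 = $43.89
Total deductions = $166.17 + $463.19 + $43.89 = $673.25
Net pay = $3,135.34 − $673.25 = $2,462.09

$2,462.09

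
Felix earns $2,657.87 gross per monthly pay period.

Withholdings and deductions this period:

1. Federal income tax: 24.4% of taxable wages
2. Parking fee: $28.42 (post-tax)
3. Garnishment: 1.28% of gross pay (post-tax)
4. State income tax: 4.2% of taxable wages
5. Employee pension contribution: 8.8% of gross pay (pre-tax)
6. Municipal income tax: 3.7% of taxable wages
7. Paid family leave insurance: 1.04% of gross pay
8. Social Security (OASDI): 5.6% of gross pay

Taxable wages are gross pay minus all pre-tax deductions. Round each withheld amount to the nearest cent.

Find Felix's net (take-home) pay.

Employee pension contribution: $2,657.87 × 0.088 = $233.89
Taxable wages = $2,657.87 − $233.89 = $2,423.98
Municipal income tax: $2,423.98 × 0.037 = $89.69
State income tax: $2,423.98 × 0.042 = $101.81
Federal income tax: $2,423.98 × 0.244 = $591.45
Paid family leave insurance: $2,657.87 × 0.0104 = $27.64
Social Security (OASDI): $2,657.87 × 0.056 = $148.84
Parking fee: $28.42
Garnishment: $2,657.87 × 0.0128 = $34.02
Total deductions = $233.89 + $89.69 + $101.81 + $591.45 + $27.64 + $148.84 + $28.42 + $34.02 = $1,255.76
Net pay = $2,657.87 − $1,255.76 = $1,402.11

$1,402.11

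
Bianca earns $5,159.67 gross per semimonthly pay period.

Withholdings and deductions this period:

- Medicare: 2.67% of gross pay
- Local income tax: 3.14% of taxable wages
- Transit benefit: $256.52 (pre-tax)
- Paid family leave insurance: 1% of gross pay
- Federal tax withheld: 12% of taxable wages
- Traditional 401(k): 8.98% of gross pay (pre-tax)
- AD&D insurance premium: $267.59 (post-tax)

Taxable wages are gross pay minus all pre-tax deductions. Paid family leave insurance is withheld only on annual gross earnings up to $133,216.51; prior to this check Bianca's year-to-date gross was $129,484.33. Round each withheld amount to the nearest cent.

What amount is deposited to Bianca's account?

$3,324.95

Traditional 401(k): $5,159.67 × 0.0898 = $463.34
Transit benefit: $256.52
Pre-tax total = $463.34 + $256.52 = $719.86
Taxable wages = $5,159.67 − $719.86 = $4,439.81
Federal tax withheld: $4,439.81 × 0.12 = $532.78
Local income tax: $4,439.81 × 0.0314 = $139.41
Paid family leave insurance: only $133,216.51 − $129,484.33 = $3,732.18 of this check is subject → $3,732.18 × 0.01 = $37.32
Medicare: $5,159.67 × 0.0267 = $137.76
AD&D insurance premium: $267.59
Total deductions = $463.34 + $256.52 + $532.78 + $139.41 + $37.32 + $137.76 + $267.59 = $1,834.72
Net pay = $5,159.67 − $1,834.72 = $3,324.95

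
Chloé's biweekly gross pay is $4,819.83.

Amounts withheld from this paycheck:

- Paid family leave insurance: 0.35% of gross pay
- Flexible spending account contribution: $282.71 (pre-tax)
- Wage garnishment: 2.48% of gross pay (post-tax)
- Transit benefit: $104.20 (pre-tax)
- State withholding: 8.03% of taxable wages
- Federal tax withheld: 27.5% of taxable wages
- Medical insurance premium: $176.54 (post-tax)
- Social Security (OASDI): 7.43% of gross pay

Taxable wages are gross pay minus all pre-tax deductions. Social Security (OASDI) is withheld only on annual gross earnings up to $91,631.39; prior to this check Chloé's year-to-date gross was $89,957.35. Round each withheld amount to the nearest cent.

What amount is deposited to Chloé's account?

$2,420.59

Transit benefit: $104.20
Flexible spending account contribution: $282.71
Pre-tax total = $104.20 + $282.71 = $386.91
Taxable wages = $4,819.83 − $386.91 = $4,432.92
Federal tax withheld: $4,432.92 × 0.275 = $1,219.05
State withholding: $4,432.92 × 0.0803 = $355.96
Social Security (OASDI): only $91,631.39 − $89,957.35 = $1,674.04 of this check is subject → $1,674.04 × 0.0743 = $124.38
Paid family leave insurance: $4,819.83 × 0.0035 = $16.87
Wage garnishment: $4,819.83 × 0.0248 = $119.53
Medical insurance premium: $176.54
Total deductions = $104.20 + $282.71 + $1,219.05 + $355.96 + $124.38 + $16.87 + $119.53 + $176.54 = $2,399.24
Net pay = $4,819.83 − $2,399.24 = $2,420.59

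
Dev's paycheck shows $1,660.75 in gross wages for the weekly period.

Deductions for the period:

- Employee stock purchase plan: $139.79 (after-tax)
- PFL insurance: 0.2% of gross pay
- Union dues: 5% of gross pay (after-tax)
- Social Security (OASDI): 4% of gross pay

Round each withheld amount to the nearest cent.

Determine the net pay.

PFL insurance: $1,660.75 × 0.002 = $3.32
Social Security (OASDI): $1,660.75 × 0.04 = $66.43
Employee stock purchase plan: $139.79
Union dues: $1,660.75 × 0.05 = $83.04
Total deductions = $3.32 + $66.43 + $139.79 + $83.04 = $292.58
Net pay = $1,660.75 − $292.58 = $1,368.17

$1,368.17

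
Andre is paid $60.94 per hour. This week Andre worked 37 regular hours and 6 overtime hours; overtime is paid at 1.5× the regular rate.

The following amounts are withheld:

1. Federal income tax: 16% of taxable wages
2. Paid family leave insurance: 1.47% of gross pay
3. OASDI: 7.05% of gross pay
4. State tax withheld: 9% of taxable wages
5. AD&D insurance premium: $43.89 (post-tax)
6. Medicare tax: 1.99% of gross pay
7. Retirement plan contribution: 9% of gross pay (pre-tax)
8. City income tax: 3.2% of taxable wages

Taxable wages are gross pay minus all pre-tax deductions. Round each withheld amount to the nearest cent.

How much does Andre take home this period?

Regular pay: 37 × $60.94 = $2,254.78
Overtime pay: 6 × $60.94 × 1.5 = $548.46
Gross pay = $2,254.78 + $548.46 = $2,803.24
Retirement plan contribution: $2,803.24 × 0.09 = $252.29
Taxable wages = $2,803.24 − $252.29 = $2,550.95
State tax withheld: $2,550.95 × 0.09 = $229.59
Federal income tax: $2,550.95 × 0.16 = $408.15
City income tax: $2,550.95 × 0.032 = $81.63
OASDI: $2,803.24 × 0.0705 = $197.63
Medicare tax: $2,803.24 × 0.0199 = $55.78
Paid family leave insurance: $2,803.24 × 0.0147 = $41.21
AD&D insurance premium: $43.89
Total deductions = $252.29 + $229.59 + $408.15 + $81.63 + $197.63 + $55.78 + $41.21 + $43.89 = $1,310.17
Net pay = $2,803.24 − $1,310.17 = $1,493.07

$1,493.07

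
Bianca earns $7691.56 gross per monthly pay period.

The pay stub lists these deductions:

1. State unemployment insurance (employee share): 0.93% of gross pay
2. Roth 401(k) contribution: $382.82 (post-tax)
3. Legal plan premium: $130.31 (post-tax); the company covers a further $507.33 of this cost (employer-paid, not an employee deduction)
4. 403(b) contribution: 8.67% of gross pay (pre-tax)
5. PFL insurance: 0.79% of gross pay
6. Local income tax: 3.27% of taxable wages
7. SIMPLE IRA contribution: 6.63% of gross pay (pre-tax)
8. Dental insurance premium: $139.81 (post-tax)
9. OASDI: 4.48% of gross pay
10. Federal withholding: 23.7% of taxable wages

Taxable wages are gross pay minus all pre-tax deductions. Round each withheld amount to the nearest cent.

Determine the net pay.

$3627.91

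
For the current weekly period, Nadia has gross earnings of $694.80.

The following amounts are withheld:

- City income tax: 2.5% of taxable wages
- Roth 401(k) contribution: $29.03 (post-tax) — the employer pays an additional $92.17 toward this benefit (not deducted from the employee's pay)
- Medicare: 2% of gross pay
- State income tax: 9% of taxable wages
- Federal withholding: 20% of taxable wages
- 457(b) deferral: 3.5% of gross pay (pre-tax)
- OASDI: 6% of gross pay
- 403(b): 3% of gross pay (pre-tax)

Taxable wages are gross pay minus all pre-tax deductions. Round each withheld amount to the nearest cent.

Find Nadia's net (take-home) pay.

403(b): $694.80 × 0.03 = $20.84
457(b) deferral: $694.80 × 0.035 = $24.32
Pre-tax total = $20.84 + $24.32 = $45.16
Taxable wages = $694.80 − $45.16 = $649.64
State income tax: $649.64 × 0.09 = $58.47
City income tax: $649.64 × 0.025 = $16.24
Federal withholding: $649.64 × 0.2 = $129.93
OASDI: $694.80 × 0.06 = $41.69
Medicare: $694.80 × 0.02 = $13.90
Roth 401(k) contribution: $29.03
(Employer's $92.17 toward Roth 401(k) contribution is not withheld from the employee.)
Total deductions = $20.84 + $24.32 + $58.47 + $16.24 + $129.93 + $41.69 + $13.90 + $29.03 = $334.42
Net pay = $694.80 − $334.42 = $360.38

$360.38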